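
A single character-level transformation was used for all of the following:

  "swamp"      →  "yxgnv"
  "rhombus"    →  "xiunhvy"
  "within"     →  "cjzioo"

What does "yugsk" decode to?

Shifts by position in swamp: pos 0: s→y (+6), pos 1: w→x (+1), pos 2: a→g (+6), pos 3: m→n (+1) — repeating every 2. A repeating key of period 2 is used — shifts +6, +1 over and over.
Undoing it on yugsk: y−6=s, u−1=t, g−6=a, s−1=r, k−6=e.

stare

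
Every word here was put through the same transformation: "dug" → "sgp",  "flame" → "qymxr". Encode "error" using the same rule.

The output letters match the input read backwards, each shifted +12: dug reversed is gud. The word is reversed, then every letter is shifted forward by 12.
On error: reverse → rorre; then shift: r+12=d, o+12=a, r+12=d, r+12=d, e+12=q.

daddq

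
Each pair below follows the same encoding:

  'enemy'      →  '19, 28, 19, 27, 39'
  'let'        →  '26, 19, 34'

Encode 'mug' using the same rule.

e is letter #5 and maps to 19: an offset of 14. The number is (letter's place in the alphabet, a=1) + 14.
Applying it to mug: m=13→27, u=21→35, g=7→21.

27, 35, 21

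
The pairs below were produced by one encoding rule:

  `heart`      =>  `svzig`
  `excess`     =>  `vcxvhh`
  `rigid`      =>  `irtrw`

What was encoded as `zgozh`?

Each pair mirrors across the alphabet (h↔s, e↔v, a↔z): positions sum to 25. Letters are reflected about the middle of the alphabet (position → 25−position): Atbash.
Reversing it on zgozh: z↔a, g↔t, o↔l, z↔a, h↔s.

atlas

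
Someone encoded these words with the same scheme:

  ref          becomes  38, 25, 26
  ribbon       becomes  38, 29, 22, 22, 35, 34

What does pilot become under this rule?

36, 29, 32, 35, 40

r is letter #18 and maps to 38: an offset of 20. Letters become their 1-based position plus 20 (so a→21, b→22, …).
For pilot: p=16→36, i=9→29, l=12→32, o=15→35, t=20→40.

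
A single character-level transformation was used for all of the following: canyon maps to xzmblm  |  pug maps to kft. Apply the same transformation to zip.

Each pair mirrors across the alphabet (c↔x, a↔z, n↔m): positions sum to 25. Letters are reflected about the middle of the alphabet (position → 25−position): Atbash.
On zip: z↔a, i↔r, p↔k.

ark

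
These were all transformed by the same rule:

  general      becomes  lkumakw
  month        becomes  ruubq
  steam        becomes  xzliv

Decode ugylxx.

pardon

In general: g→l is +5, e→k is +6, n→u is +7, e→m is +8 — the shift increases by 1 each position. Letter i (0-indexed) is shifted by i+5, so successive shifts are 5, 6, 7, ….
Reversing it on ugylxx: u−5=p, g−6=a, y−7=r, l−8=d, x−9=o, x−10=n.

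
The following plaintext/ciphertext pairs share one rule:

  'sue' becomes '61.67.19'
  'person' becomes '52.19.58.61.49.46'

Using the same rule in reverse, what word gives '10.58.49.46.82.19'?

s(#19)→61 and u(#21)→67: differences scale by 3, so n = 3·pos + 4. Each letter becomes 3×(its alphabet position, a=1..z=26) + 4.
Undoing it on 10.58.49.46.82.19: 10→(10−4)÷3=2=b, 58→(58−4)÷3=18=r, 49→(49−4)÷3=15=o, 46→(46−4)÷3=14=n, 82→(82−4)÷3=26=z, 19→(19−4)÷3=5=e.

bronze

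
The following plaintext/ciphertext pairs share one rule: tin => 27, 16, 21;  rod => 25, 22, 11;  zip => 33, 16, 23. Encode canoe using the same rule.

10, 8, 21, 22, 12

Letters become their 1-based position plus 7 (so a→8, b→9, …).
On canoe: c=3→10, a=1→8, n=14→21, o=15→22, e=5→12.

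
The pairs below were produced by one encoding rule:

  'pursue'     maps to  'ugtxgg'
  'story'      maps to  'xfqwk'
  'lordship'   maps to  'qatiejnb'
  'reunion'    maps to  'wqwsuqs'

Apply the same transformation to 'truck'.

Shifts by position in pursue: pos 0: p→u (+5), pos 1: u→g (+12), pos 2: r→t (+2), pos 3: s→x (+5), pos 4: u→g (+12), pos 5: e→g (+2) — repeating every 3. A repeating key of period 3 is used — shifts +5, +12, +2 over and over.
Applying it to truck: t+5=y, r+12=d, u+2=w, c+5=h, k+12=w.

ydwhw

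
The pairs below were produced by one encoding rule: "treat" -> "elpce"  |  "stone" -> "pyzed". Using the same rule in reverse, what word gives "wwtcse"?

thrill

The output letters match the input read backwards, each shifted +11: treat reversed is taert. Two steps: reverse the string, then apply a Caesar shift of +11.
Decoding wwtcse: shift back: w−11=l, w−11=l, t−11=i, c−11=r, s−11=h, e−11=t → llirht; then reverse → thrill.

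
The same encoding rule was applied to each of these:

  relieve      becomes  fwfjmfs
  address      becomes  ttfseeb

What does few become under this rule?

Two steps: reverse the string, then apply a Caesar shift of +1.
On few: reverse → wef; then shift: w+1=x, e+1=f, f+1=g.

xfg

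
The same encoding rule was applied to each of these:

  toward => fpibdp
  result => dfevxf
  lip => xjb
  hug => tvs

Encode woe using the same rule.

The shift depends on letter class: consonant t→f is +12, but vowel o→p is +1. Vowels shift forward by 1 and consonants shift forward by 12.
For woe: w(cons)+12=i, o(vowel)+1=p, e(vowel)+1=f.

ipf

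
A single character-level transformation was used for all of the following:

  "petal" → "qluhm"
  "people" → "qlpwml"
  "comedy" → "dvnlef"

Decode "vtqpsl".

Shifts by position in petal: pos 0: p→q (+1), pos 1: e→l (+7), pos 2: t→u (+1), pos 3: a→h (+7) — repeating every 2. It's a Vigenère-style cipher with numeric key [1,7]: position i shifts by key[i mod 2].
Decoding vtqpsl: v−1=u, t−7=m, q−1=p, p−7=i, s−1=r, l−7=e.

umpire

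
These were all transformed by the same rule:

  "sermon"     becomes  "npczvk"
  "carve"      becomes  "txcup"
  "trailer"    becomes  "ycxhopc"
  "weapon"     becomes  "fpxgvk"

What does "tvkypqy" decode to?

s(18)→n(13) and e(4)→p(15) fit y≡11x+23 (mod 26); the inverse of 11 mod 26 is 19. Each letter's alphabet position (a=0..z=25) is mapped through 11·x+23 mod 26 — an affine cipher.
Decoding tvkypqy: t(19)→19·(19−23)≡2=c; v(21)→19·(21−23)≡14=o; k(10)→19·(10−23)≡13=n; y(24)→19·(24−23)≡19=t; p(15)→19·(15−23)≡4=e; q(16)→19·(16−23)≡23=x; y(24)→19·(24−23)≡19=t (all mod 26).

context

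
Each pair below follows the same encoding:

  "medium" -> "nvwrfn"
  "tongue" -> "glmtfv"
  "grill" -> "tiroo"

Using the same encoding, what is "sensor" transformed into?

hvmhli

Letters are reflected about the middle of the alphabet (position → 25−position): Atbash.
On sensor: s↔h, e↔v, n↔m, s↔h, o↔l, r↔i.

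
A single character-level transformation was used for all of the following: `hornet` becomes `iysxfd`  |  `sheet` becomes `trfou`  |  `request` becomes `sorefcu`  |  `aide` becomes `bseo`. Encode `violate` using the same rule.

It's a Vigenère-style cipher with numeric key [1,10]: position i shifts by key[i mod 2].
On violate: v+1=w, i+10=s, o+1=p, l+10=v, a+1=b, t+10=d, e+1=f.

wspvbdf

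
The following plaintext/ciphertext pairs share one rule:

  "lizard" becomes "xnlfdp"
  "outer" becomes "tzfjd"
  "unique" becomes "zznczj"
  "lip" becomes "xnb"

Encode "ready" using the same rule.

The shift depends on letter class: consonant l→x is +12, but vowel i→n is +5. Two shifts are in play — +5 for a/e/i/o/u, +12 for every other letter.
On ready: r(cons)+12=d, e(vowel)+5=j, a(vowel)+5=f, d(cons)+12=p, y(cons)+12=k.

djfpk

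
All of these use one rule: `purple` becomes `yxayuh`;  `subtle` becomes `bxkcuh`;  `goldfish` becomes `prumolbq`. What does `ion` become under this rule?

The shift depends on letter class: consonant p→y is +9, but vowel u→x is +3. The rule splits by letter class: vowels +3, consonants +9.
For ion: i(vowel)+3=l, o(vowel)+3=r, n(cons)+9=w.

lrw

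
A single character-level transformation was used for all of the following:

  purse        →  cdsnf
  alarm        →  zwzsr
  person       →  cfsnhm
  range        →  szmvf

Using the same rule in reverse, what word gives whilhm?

p(15)→c(2) and u(20)→d(3) fit y≡21x+25 (mod 26); the inverse of 21 mod 26 is 5. Treating letters as 0–25, the rule is x ↦ 21x + 25 (mod 26).
Reversing it on whilhm: w(22)→5·(22−25)≡11=l; h(7)→5·(7−25)≡14=o; i(8)→5·(8−25)≡19=t; l(11)→5·(11−25)≡8=i; h(7)→5·(7−25)≡14=o; m(12)→5·(12−25)≡13=n (all mod 26).

lotion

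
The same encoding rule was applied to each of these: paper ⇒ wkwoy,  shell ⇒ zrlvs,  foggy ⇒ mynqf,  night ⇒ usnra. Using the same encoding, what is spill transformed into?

Shifts by position in paper: pos 0: p→w (+7), pos 1: a→k (+10), pos 2: p→w (+7), pos 3: e→o (+10) — repeating every 2. A repeating key of period 2 is used — shifts +7, +10 over and over.
Applying it to spill: s+7=z, p+10=z, i+7=p, l+10=v, l+7=s.

zzpvs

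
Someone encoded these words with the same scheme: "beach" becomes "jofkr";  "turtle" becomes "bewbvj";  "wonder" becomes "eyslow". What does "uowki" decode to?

mercy

Shifts by position in beach: pos 0: b→j (+8), pos 1: e→o (+10), pos 2: a→f (+5), pos 3: c→k (+8), pos 4: h→r (+10) — repeating every 3. It's a Vigenère-style cipher with numeric key [8,10,5]: position i shifts by key[i mod 3].
Decoding uowki: u−8=m, o−10=e, w−5=r, k−8=c, i−10=y.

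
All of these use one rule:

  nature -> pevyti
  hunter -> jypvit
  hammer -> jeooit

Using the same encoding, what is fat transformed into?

The rule splits by letter class: vowels +4, consonants +2.
Applying it to fat: f(cons)+2=h, a(vowel)+4=e, t(cons)+2=v.

hev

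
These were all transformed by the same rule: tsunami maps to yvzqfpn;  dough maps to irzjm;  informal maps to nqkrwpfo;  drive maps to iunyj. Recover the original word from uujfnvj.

precise

Shifts by position in tsunami: pos 0: t→y (+5), pos 1: s→v (+3), pos 2: u→z (+5), pos 3: n→q (+3) — repeating every 2. It's a Vigenère-style cipher with numeric key [5,3]: position i shifts by key[i mod 2].
Decoding uujfnvj: u−5=p, u−3=r, j−5=e, f−3=c, n−5=i, v−3=s, j−5=e.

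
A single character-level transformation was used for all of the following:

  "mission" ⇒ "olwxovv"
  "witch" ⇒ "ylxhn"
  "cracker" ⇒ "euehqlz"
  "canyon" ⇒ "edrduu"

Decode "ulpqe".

silly

Each letter shifts forward by (position + 2), i.e. 2, 3, 4, … — the shift grows by one for each successive letter.
Reversing it on ulpqe: u−2=s, l−3=i, p−4=l, q−5=l, e−6=y.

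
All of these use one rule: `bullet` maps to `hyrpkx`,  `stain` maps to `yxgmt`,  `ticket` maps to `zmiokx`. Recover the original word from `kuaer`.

It's a Vigenère-style cipher with numeric key [6,4]: position i shifts by key[i mod 2].
Undoing it on kuaer: k−6=e, u−4=q, a−6=u, e−4=a, r−6=l.

equal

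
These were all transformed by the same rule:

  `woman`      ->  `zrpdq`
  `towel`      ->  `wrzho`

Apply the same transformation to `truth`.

wuxwk

Every letter moves 3 places later in the alphabet, wrapping around z→a.
Applying it to truth: t+3=w, r+3=u, u+3=x, t+3=w, h+3=k.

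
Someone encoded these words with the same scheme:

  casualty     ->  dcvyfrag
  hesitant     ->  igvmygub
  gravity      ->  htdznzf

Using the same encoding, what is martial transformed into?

ncuxngs

In casualty: c→d is +1, a→c is +2, s→v is +3, u→y is +4 — the shift increases by 1 each position. The shift increases by 1 at each position, starting from +1: 1, 2, 3, ….
For martial: m+1=n, a+2=c, r+3=u, t+4=x, i+5=n, a+6=g, l+7=s.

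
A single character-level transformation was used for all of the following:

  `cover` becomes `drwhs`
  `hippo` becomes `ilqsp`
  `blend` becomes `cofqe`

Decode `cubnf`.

Shifts by position in cover: pos 0: c→d (+1), pos 1: o→r (+3), pos 2: v→w (+1), pos 3: e→h (+3) — repeating every 2. It's a Vigenère-style cipher with numeric key [1,3]: position i shifts by key[i mod 2].
Undoing it on cubnf: c−1=b, u−3=r, b−1=a, n−3=k, f−1=e.

brake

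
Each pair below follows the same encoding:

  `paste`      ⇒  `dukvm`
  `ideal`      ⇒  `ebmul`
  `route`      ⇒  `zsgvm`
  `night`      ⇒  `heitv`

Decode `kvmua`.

p(15)→d(3) and a(0)→u(20) fit y≡11x+20 (mod 26); the inverse of 11 mod 26 is 19. This is an affine cipher: with a=0,…,z=25, each position x becomes (11x+20) mod 26.
Reversing it on kvmua: k(10)→19·(10−20)≡18=s; v(21)→19·(21−20)≡19=t; m(12)→19·(12−20)≡4=e; u(20)→19·(20−20)≡0=a; a(0)→19·(0−20)≡10=k (all mod 26).

steak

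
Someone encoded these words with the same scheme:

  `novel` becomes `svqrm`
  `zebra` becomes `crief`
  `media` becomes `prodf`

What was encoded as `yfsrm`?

panel

n(13)→s(18) and o(14)→v(21) fit y≡3x+5 (mod 26); the inverse of 3 mod 26 is 9. Each letter's alphabet position (a=0..z=25) is mapped through 3·x+5 mod 26 — an affine cipher.
Undoing it on yfsrm: y(24)→9·(24−5)≡15=p; f(5)→9·(5−5)≡0=a; s(18)→9·(18−5)≡13=n; r(17)→9·(17−5)≡4=e; m(12)→9·(12−5)≡11=l (all mod 26).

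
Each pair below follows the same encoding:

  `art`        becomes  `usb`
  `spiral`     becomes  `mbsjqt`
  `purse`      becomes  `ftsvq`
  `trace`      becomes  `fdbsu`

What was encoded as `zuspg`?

forty

The output letters match the input read backwards, each shifted +1: art reversed is tra. Two steps: reverse the string, then apply a Caesar shift of +1.
Reversing it on zuspg: shift back: z−1=y, u−1=t, s−1=r, p−1=o, g−1=f → ytrof; then reverse → forty.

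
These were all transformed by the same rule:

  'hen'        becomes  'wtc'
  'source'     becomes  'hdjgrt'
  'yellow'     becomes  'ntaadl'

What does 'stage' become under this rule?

Compare letters: h→w is +15, e→t is +15, n→c is +15 — a constant shift. Each letter is shifted forward by 15 in the alphabet (a Caesar shift of +15).
On stage: s+15=h, t+15=i, a+15=p, g+15=v, e+15=t.

hipvt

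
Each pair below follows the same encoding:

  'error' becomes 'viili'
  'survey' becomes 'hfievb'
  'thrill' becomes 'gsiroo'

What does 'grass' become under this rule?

tizhh

Each pair mirrors across the alphabet (e↔v, r↔i, r↔i): positions sum to 25. Each letter is replaced by its mirror in the alphabet: a↔z, b↔y, c↔x, and so on (the Atbash cipher).
Applying it to grass: g↔t, r↔i, a↔z, s↔h, s↔h.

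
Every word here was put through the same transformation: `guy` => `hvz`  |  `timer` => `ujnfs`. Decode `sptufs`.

roster

Compare letters: g→h is +1, u→v is +1, y→z is +1 — a constant shift. This is a Caesar cipher with shift 1.
Reversing it on sptufs: s−1=r, p−1=o, t−1=s, u−1=t, f−1=e, s−1=r.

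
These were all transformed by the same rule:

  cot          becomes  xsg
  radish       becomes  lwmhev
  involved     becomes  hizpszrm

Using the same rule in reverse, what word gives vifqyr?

number

The output letters match the input read backwards, each shifted +4: cot reversed is toc. Two steps: reverse the string, then apply a Caesar shift of +4.
Undoing it on vifqyr: shift back: v−4=r, i−4=e, f−4=b, q−4=m, y−4=u, r−4=n → rebmun; then reverse → number.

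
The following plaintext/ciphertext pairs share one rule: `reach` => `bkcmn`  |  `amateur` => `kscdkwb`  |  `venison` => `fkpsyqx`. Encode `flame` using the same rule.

prcwk

A repeating key of period 3 is used — shifts +10, +6, +2 over and over.
For flame: f+10=p, l+6=r, a+2=c, m+10=w, e+6=k.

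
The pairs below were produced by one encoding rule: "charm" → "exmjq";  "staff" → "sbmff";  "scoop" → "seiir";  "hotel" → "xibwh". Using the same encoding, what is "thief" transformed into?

Each letter's alphabet position (a=0..z=25) is mapped through 9·x+12 mod 26 — an affine cipher.
For thief: t(19)→9·19+12≡1=b; h(7)→9·7+12≡23=x; i(8)→9·8+12≡6=g; e(4)→9·4+12≡22=w; f(5)→9·5+12≡5=f (all mod 26).

bxgwf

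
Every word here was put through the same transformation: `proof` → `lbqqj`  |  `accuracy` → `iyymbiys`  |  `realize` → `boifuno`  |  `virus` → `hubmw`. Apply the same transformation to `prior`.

lbuqb

p(15)→l(11) and r(17)→b(1) fit y≡21x+8 (mod 26); the inverse of 21 mod 26 is 5. This is an affine cipher: with a=0,…,z=25, each position x becomes (21x+8) mod 26.
Applying it to prior: p(15)→21·15+8≡11=l; r(17)→21·17+8≡1=b; i(8)→21·8+8≡20=u; o(14)→21·14+8≡16=q; r(17)→21·17+8≡1=b (all mod 26).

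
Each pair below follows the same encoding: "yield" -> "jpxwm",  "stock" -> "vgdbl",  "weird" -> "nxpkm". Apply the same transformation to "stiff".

y(24)→j(9) and i(8)→p(15) fit y≡11x+5 (mod 26); the inverse of 11 mod 26 is 19. This is an affine cipher: with a=0,…,z=25, each position x becomes (11x+5) mod 26.
On stiff: s(18)→11·18+5≡21=v; t(19)→11·19+5≡6=g; i(8)→11·8+5≡15=p; f(5)→11·5+5≡8=i; f(5)→11·5+5≡8=i (all mod 26).

vgpii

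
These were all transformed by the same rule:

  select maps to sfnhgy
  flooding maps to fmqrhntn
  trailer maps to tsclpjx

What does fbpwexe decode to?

fantasy

In select: s→s is +0, e→f is +1, l→n is +2, e→h is +3 — the shift increases by 1 each position. The shift increases by 1 at each position, starting from +0: 0, 1, 2, ….
Decoding fbpwexe: f−0=f, b−1=a, p−2=n, w−3=t, e−4=a, x−5=s, e−6=y.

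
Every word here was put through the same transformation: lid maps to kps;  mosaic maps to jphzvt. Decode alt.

met

The output letters match the input read backwards, each shifted +7: lid reversed is dil. The word is reversed, then every letter is shifted forward by 7.
Decoding alt: shift back: a−7=t, l−7=e, t−7=m → tem; then reverse → met.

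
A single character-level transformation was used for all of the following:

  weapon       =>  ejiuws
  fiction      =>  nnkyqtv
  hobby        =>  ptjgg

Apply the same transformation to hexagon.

A repeating key of period 2 is used — shifts +8, +5 over and over.
For hexagon: h+8=p, e+5=j, x+8=f, a+5=f, g+8=o, o+5=t, n+8=v.

pjffotv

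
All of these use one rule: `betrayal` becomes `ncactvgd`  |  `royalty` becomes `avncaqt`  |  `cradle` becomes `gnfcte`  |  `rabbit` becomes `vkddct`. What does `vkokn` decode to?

limit

The output letters match the input read backwards, each shifted +2: betrayal reversed is layarteb. Read the word backwards and shift each letter +2.
Decoding vkokn: shift back: v−2=t, k−2=i, o−2=m, k−2=i, n−2=l → timil; then reverse → limit.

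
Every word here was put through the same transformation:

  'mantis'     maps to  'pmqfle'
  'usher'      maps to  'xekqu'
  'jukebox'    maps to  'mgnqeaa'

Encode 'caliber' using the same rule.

A repeating key of period 2 is used — shifts +3, +12 over and over.
For caliber: c+3=f, a+12=m, l+3=o, i+12=u, b+3=e, e+12=q, r+3=u.

fmouequ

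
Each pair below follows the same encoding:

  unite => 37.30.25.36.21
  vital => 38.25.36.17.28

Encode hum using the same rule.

The number is (letter's place in the alphabet, a=1) + 16.
On hum: h=8→24, u=21→37, m=13→29.

24.37.29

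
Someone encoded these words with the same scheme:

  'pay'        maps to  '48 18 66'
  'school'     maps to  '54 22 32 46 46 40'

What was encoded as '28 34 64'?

p(#16)→48 and a(#1)→18: differences scale by 2, so n = 2·pos + 16. Each letter becomes 2×(its alphabet position, a=1..z=26) + 16.
Reversing it on 28 34 64: 28→(28−16)÷2=6=f, 34→(34−16)÷2=9=i, 64→(64−16)÷2=24=x.

fix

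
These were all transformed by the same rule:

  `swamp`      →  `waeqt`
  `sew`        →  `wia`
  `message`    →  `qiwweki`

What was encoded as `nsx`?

Compare letters: s→w is +4, w→a is +4, a→e is +4 — a constant shift. This is a Caesar cipher with shift 4.
Undoing it on nsx: n−4=j, s−4=o, x−4=t.

jot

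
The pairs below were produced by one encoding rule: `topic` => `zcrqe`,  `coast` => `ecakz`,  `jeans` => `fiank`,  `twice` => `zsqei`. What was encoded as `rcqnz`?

point

Each letter's alphabet position (a=0..z=25) is mapped through 15·x+0 mod 26 — an affine cipher.
Undoing it on rcqnz: r(17)→7·(17−0)≡15=p; c(2)→7·(2−0)≡14=o; q(16)→7·(16−0)≡8=i; n(13)→7·(13−0)≡13=n; z(25)→7·(25−0)≡19=t (all mod 26).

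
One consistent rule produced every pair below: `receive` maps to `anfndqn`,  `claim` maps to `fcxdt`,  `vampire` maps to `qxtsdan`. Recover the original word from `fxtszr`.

r(17)→a(0) and e(4)→n(13) fit y≡17x+23 (mod 26); the inverse of 17 mod 26 is 23. This is an affine cipher: with a=0,…,z=25, each position x becomes (17x+23) mod 26.
Undoing it on fxtszr: f(5)→23·(5−23)≡2=c; x(23)→23·(23−23)≡0=a; t(19)→23·(19−23)≡12=m; s(18)→23·(18−23)≡15=p; z(25)→23·(25−23)≡20=u; r(17)→23·(17−23)≡18=s (all mod 26).

campus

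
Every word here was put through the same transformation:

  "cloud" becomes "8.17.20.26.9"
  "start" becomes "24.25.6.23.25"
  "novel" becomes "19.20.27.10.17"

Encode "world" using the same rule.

The number is (letter's place in the alphabet, a=1) + 5.
On world: w=23→28, o=15→20, r=18→23, l=12→17, d=4→9.

28.20.23.17.9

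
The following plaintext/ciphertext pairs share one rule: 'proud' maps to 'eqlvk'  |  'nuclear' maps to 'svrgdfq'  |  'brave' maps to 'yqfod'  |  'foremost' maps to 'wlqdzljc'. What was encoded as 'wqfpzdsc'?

fragment

p(15)→e(4) and r(17)→q(16) fit y≡19x+5 (mod 26); the inverse of 19 mod 26 is 11. This is an affine cipher: with a=0,…,z=25, each position x becomes (19x+5) mod 26.
Decoding wqfpzdsc: w(22)→11·(22−5)≡5=f; q(16)→11·(16−5)≡17=r; f(5)→11·(5−5)≡0=a; p(15)→11·(15−5)≡6=g; z(25)→11·(25−5)≡12=m; d(3)→11·(3−5)≡4=e; s(18)→11·(18−5)≡13=n; c(2)→11·(2−5)≡19=t (all mod 26).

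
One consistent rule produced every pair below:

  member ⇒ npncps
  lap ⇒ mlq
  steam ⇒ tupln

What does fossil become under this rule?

The shift depends on letter class: consonant m→n is +1, but vowel e→p is +11. The rule splits by letter class: vowels +11, consonants +1.
For fossil: f(cons)+1=g, o(vowel)+11=z, s(cons)+1=t, s(cons)+1=t, i(vowel)+11=t, l(cons)+1=m.

gztttm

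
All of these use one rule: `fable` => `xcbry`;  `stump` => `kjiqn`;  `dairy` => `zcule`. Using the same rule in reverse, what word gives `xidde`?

f(5)→x(23) and a(0)→c(2) fit y≡25x+2 (mod 26); the inverse of 25 mod 26 is 25. Each letter's alphabet position (a=0..z=25) is mapped through 25·x+2 mod 26 — an affine cipher.
Reversing it on xidde: x(23)→25·(23−2)≡5=f; i(8)→25·(8−2)≡20=u; d(3)→25·(3−2)≡25=z; d(3)→25·(3−2)≡25=z; e(4)→25·(4−2)≡24=y (all mod 26).

fuzzy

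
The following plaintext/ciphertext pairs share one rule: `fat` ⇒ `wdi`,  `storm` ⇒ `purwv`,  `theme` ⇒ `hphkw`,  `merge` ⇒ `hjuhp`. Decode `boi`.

The output letters match the input read backwards, each shifted +3: fat reversed is taf. Two steps: reverse the string, then apply a Caesar shift of +3.
Reversing it on boi: shift back: b−3=y, o−3=l, i−3=f → ylf; then reverse → fly.

fly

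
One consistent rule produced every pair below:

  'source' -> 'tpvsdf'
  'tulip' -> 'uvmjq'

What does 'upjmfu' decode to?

toilet

Compare letters: s→t is +1, o→p is +1, u→v is +1 — a constant shift. Each letter is shifted forward by 1 in the alphabet (a Caesar shift of +1).
Reversing it on upjmfu: u−1=t, p−1=o, j−1=i, m−1=l, f−1=e, u−1=t.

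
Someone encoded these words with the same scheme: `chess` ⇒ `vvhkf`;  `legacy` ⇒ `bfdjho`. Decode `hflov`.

The output letters match the input read backwards, each shifted +3: chess reversed is ssehc. Two steps: reverse the string, then apply a Caesar shift of +3.
Reversing it on hflov: shift back: h−3=e, f−3=c, l−3=i, o−3=l, v−3=s → ecils; then reverse → slice.

slice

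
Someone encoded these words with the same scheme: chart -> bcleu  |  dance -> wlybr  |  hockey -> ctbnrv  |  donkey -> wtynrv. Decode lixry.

alien

c(2)→b(1) and h(7)→c(2) fit y≡21x+11 (mod 26); the inverse of 21 mod 26 is 5. This is an affine cipher: with a=0,…,z=25, each position x becomes (21x+11) mod 26.
Decoding lixry: l(11)→5·(11−11)≡0=a; i(8)→5·(8−11)≡11=l; x(23)→5·(23−11)≡8=i; r(17)→5·(17−11)≡4=e; y(24)→5·(24−11)≡13=n (all mod 26).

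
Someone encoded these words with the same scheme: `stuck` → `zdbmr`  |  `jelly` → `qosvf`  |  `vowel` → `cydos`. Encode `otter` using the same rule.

Shifts by position in stuck: pos 0: s→z (+7), pos 1: t→d (+10), pos 2: u→b (+7), pos 3: c→m (+10) — repeating every 2. The shifts repeat in a cycle of length 2: positions 0,1,… shift by +7, +10, then the pattern repeats.
Applying it to otter: o+7=v, t+10=d, t+7=a, e+10=o, r+7=y.

vdaoy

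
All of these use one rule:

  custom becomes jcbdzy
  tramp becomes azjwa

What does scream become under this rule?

zkaoly

In custom: c→j is +7, u→c is +8, s→b is +9, t→d is +10 — the shift increases by 1 each position. Letter i (0-indexed) is shifted by i+7, so successive shifts are 7, 8, 9, ….
For scream: s+7=z, c+8=k, r+9=a, e+10=o, a+11=l, m+12=y.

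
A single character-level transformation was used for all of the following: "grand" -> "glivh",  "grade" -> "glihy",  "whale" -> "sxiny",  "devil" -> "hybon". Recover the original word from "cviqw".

snack

g(6)→g(6) and r(17)→l(11) fit y≡17x+8 (mod 26); the inverse of 17 mod 26 is 23. Each letter's alphabet position (a=0..z=25) is mapped through 17·x+8 mod 26 — an affine cipher.
Reversing it on cviqw: c(2)→23·(2−8)≡18=s; v(21)→23·(21−8)≡13=n; i(8)→23·(8−8)≡0=a; q(16)→23·(16−8)≡2=c; w(22)→23·(22−8)≡10=k (all mod 26).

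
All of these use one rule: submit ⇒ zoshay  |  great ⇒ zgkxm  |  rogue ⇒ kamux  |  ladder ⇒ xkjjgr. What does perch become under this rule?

nixkv

The output letters match the input read backwards, each shifted +6: submit reversed is timbus. Read the word backwards and shift each letter +6.
For perch: reverse → hcrep; then shift: h+6=n, c+6=i, r+6=x, e+6=k, p+6=v.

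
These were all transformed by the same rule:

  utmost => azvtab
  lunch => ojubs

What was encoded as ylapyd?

writer

The output letters match the input read backwards, each shifted +7: utmost reversed is tsomtu. The word is reversed, then every letter is shifted forward by 7.
Undoing it on ylapyd: shift back: y−7=r, l−7=e, a−7=t, p−7=i, y−7=r, d−7=w → retirw; then reverse → writer.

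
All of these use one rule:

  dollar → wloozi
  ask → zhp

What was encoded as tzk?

gap

Letters are reflected about the middle of the alphabet (position → 25−position): Atbash.
Reversing it on tzk: t↔g, z↔a, k↔p.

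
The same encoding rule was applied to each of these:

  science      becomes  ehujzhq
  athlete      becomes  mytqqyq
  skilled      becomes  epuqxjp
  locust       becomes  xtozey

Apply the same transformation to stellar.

Shifts by position in science: pos 0: s→e (+12), pos 1: c→h (+5), pos 2: i→u (+12), pos 3: e→j (+5) — repeating every 2. A repeating key of period 2 is used — shifts +12, +5 over and over.
For stellar: s+12=e, t+5=y, e+12=q, l+5=q, l+12=x, a+5=f, r+12=d.

eyqqxfd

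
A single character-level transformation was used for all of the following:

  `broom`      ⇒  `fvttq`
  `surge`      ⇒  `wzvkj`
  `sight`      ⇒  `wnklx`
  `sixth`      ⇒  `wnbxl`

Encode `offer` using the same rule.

tjjjv

The shift depends on letter class: consonant b→f is +4, but vowel o→t is +5. Two shifts are in play — +5 for a/e/i/o/u, +4 for every other letter.
For offer: o(vowel)+5=t, f(cons)+4=j, f(cons)+4=j, e(vowel)+5=j, r(cons)+4=v.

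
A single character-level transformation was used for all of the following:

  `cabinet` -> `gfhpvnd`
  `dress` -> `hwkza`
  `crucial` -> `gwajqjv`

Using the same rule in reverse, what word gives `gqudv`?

clown

In cabinet: c→g is +4, a→f is +5, b→h is +6, i→p is +7 — the shift increases by 1 each position. Each letter shifts forward by (position + 4), i.e. 4, 5, 6, … — the shift grows by one for each successive letter.
Undoing it on gqudv: g−4=c, q−5=l, u−6=o, d−7=w, v−8=n.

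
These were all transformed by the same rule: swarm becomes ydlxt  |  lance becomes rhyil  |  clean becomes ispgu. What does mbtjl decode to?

guide

Shifts by position in swarm: pos 0: s→y (+6), pos 1: w→d (+7), pos 2: a→l (+11), pos 3: r→x (+6), pos 4: m→t (+7) — repeating every 3. A repeating key of period 3 is used — shifts +6, +7, +11 over and over.
Undoing it on mbtjl: m−6=g, b−7=u, t−11=i, j−6=d, l−7=e.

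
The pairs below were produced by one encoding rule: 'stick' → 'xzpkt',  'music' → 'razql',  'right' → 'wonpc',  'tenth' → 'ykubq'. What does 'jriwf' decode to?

In stick: s→x is +5, t→z is +6, i→p is +7, c→k is +8 — the shift increases by 1 each position. Letter i (0-indexed) is shifted by i+5, so successive shifts are 5, 6, 7, ….
Reversing it on jriwf: j−5=e, r−6=l, i−7=b, w−8=o, f−9=w.

elbow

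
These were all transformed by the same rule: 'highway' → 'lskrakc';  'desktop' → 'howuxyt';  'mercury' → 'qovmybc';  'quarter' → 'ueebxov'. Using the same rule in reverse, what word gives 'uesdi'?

Shifts by position in highway: pos 0: h→l (+4), pos 1: i→s (+10), pos 2: g→k (+4), pos 3: h→r (+10) — repeating every 2. The shifts repeat in a cycle of length 2: positions 0,1,… shift by +4, +10, then the pattern repeats.
Undoing it on uesdi: u−4=q, e−10=u, s−4=o, d−10=t, i−4=e.

quote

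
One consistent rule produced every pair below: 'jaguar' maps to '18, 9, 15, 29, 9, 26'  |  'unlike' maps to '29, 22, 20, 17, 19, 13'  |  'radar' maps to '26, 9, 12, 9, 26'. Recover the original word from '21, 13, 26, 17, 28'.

merit

The number is (letter's place in the alphabet, a=1) + 8.
Undoing it on 21, 13, 26, 17, 28: 21→(21−8)÷1=13=m, 13→(13−8)÷1=5=e, 26→(26−8)÷1=18=r, 17→(17−8)÷1=9=i, 28→(28−8)÷1=20=t.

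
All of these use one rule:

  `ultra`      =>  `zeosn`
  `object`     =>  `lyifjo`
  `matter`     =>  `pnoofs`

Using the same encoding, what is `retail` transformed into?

u(20)→z(25) and l(11)→e(4) fit y≡11x+13 (mod 26); the inverse of 11 mod 26 is 19. Treating letters as 0–25, the rule is x ↦ 11x + 13 (mod 26).
For retail: r(17)→11·17+13≡18=s; e(4)→11·4+13≡5=f; t(19)→11·19+13≡14=o; a(0)→11·0+13≡13=n; i(8)→11·8+13≡23=x; l(11)→11·11+13≡4=e (all mod 26).

sfonxe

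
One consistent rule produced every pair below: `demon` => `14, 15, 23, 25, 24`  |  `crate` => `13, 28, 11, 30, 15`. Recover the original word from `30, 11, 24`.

d is letter #4 and maps to 14: an offset of 10. The number is (letter's place in the alphabet, a=1) + 10.
Decoding 30, 11, 24: 30→(30−10)÷1=20=t, 11→(11−10)÷1=1=a, 24→(24−10)÷1=14=n.

tan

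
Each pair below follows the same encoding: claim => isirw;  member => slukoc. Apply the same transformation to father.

lhbqoc

In claim: c→i is +6, l→s is +7, a→i is +8, i→r is +9 — the shift increases by 1 each position. The shift increases by 1 at each position, starting from +6: 6, 7, 8, ….
On father: f+6=l, a+7=h, t+8=b, h+9=q, e+10=o, r+11=c.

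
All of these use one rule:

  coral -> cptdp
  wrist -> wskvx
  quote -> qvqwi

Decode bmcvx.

blast

In coral: c→c is +0, o→p is +1, r→t is +2, a→d is +3 — the shift increases by 1 each position. Each letter shifts forward by its position index (0, 1, 2, …) — the shift grows by one for each successive letter.
Reversing it on bmcvx: b−0=b, m−1=l, c−2=a, v−3=s, x−4=t.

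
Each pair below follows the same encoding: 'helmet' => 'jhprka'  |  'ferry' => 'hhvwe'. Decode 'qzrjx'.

owner

In helmet: h→j is +2, e→h is +3, l→p is +4, m→r is +5 — the shift increases by 1 each position. The shift increases by 1 at each position, starting from +2: 2, 3, 4, ….
Decoding qzrjx: q−2=o, z−3=w, r−4=n, j−5=e, x−6=r.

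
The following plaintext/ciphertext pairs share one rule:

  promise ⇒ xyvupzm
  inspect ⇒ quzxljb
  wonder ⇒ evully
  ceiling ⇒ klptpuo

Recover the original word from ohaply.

gather

Shifts by position in promise: pos 0: p→x (+8), pos 1: r→y (+7), pos 2: o→v (+7), pos 3: m→u (+8), pos 4: i→p (+7), pos 5: s→z (+7) — repeating every 3. A repeating key of period 3 is used — shifts +8, +7, +7 over and over.
Decoding ohaply: o−8=g, h−7=a, a−7=t, p−8=h, l−7=e, y−7=r.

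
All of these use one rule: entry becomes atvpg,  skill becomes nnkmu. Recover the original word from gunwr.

The output letters match the input read backwards, each shifted +2: entry reversed is yrtne. Two steps: reverse the string, then apply a Caesar shift of +2.
Reversing it on gunwr: shift back: g−2=e, u−2=s, n−2=l, w−2=u, r−2=p → eslup; then reverse → pulse.

pulse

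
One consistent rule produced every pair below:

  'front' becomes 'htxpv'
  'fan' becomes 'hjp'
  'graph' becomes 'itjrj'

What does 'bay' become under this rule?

dja

The shift depends on letter class: consonant f→h is +2, but vowel o→x is +9. Two shifts are in play — +9 for a/e/i/o/u, +2 for every other letter.
Applying it to bay: b(cons)+2=d, a(vowel)+9=j, y(cons)+2=a.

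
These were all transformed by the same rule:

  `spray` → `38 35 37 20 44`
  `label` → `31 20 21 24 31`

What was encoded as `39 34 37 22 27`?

s is letter #19 and maps to 38: an offset of 19. Each letter is replaced by its alphabet position (a=1..z=26) + 19.
Undoing it on 39 34 37 22 27: 39→(39−19)÷1=20=t, 34→(34−19)÷1=15=o, 37→(37−19)÷1=18=r, 22→(22−19)÷1=3=c, 27→(27−19)÷1=8=h.

torch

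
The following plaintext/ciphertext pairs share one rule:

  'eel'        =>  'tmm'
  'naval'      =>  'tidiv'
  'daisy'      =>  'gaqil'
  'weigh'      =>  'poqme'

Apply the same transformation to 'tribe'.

The output letters match the input read backwards, each shifted +8: eel reversed is lee. Two steps: reverse the string, then apply a Caesar shift of +8.
Applying it to tribe: reverse → ebirt; then shift: e+8=m, b+8=j, i+8=q, r+8=z, t+8=b.

mjqzb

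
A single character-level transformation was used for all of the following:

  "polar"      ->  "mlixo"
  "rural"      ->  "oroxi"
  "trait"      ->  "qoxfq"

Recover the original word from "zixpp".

class

It's a constant shift of +23 (ROT23).
Undoing it on zixpp: z−23=c, i−23=l, x−23=a, p−23=s, p−23=s.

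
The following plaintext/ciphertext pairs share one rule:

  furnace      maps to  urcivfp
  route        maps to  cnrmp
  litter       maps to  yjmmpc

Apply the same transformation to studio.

f(5)→u(20) and u(20)→r(17) fit y≡5x+21 (mod 26); the inverse of 5 mod 26 is 21. Each letter's alphabet position (a=0..z=25) is mapped through 5·x+21 mod 26 — an affine cipher.
Applying it to studio: s(18)→5·18+21≡7=h; t(19)→5·19+21≡12=m; u(20)→5·20+21≡17=r; d(3)→5·3+21≡10=k; i(8)→5·8+21≡9=j; o(14)→5·14+21≡13=n (all mod 26).

hmrkjn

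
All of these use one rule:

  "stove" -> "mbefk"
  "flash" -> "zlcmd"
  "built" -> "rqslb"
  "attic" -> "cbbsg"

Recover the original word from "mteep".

This is an affine cipher: with a=0,…,z=25, each position x becomes (15x+2) mod 26.
Decoding mteep: m(12)→7·(12−2)≡18=s; t(19)→7·(19−2)≡15=p; e(4)→7·(4−2)≡14=o; e(4)→7·(4−2)≡14=o; p(15)→7·(15−2)≡13=n (all mod 26).

spoon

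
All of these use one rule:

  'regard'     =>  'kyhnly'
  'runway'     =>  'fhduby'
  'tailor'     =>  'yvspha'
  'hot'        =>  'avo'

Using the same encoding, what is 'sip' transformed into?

wpz

Read the word backwards and shift each letter +7.
Applying it to sip: reverse → pis; then shift: p+7=w, i+7=p, s+7=z.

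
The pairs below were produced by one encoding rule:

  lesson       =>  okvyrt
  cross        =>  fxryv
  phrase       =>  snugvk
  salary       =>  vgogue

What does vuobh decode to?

solve

The shifts repeat in a cycle of length 2: positions 0,1,… shift by +3, +6, then the pattern repeats.
Decoding vuobh: v−3=s, u−6=o, o−3=l, b−6=v, h−3=e.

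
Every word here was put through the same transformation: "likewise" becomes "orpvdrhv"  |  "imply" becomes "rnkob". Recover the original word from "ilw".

Each pair mirrors across the alphabet (l↔o, i↔r, k↔p): positions sum to 25. Letters are reflected about the middle of the alphabet (position → 25−position): Atbash.
Decoding ilw: i↔r, l↔o, w↔d.

rod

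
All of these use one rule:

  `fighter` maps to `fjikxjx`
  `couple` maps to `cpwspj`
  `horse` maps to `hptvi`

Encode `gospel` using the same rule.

In fighter: f→f is +0, i→j is +1, g→i is +2, h→k is +3 — the shift increases by 1 each position. The shift increases by 1 at each position, starting from +0: 0, 1, 2, ….
Applying it to gospel: g+0=g, o+1=p, s+2=u, p+3=s, e+4=i, l+5=q.

gpusiq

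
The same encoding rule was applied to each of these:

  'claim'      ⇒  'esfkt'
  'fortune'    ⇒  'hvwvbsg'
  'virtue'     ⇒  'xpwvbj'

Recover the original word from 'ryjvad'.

Shifts by position in claim: pos 0: c→e (+2), pos 1: l→s (+7), pos 2: a→f (+5), pos 3: i→k (+2), pos 4: m→t (+7) — repeating every 3. It's a Vigenère-style cipher with numeric key [2,7,5]: position i shifts by key[i mod 3].
Decoding ryjvad: r−2=p, y−7=r, j−5=e, v−2=t, a−7=t, d−5=y.

pretty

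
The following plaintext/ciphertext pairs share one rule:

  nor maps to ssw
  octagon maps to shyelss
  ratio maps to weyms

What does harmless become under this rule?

mewrqixx

The shift depends on letter class: consonant n→s is +5, but vowel o→s is +4. Vowels shift forward by 4 and consonants shift forward by 5.
On harmless: h(cons)+5=m, a(vowel)+4=e, r(cons)+5=w, m(cons)+5=r, l(cons)+5=q, e(vowel)+4=i, s(cons)+5=x, s(cons)+5=x.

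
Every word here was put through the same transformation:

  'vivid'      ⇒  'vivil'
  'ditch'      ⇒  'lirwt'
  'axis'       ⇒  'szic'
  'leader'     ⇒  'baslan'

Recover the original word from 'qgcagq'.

museum

v(21)→v(21) and i(8)→i(8) fit y≡15x+18 (mod 26); the inverse of 15 mod 26 is 7. Treating letters as 0–25, the rule is x ↦ 15x + 18 (mod 26).
Undoing it on qgcagq: q(16)→7·(16−18)≡12=m; g(6)→7·(6−18)≡20=u; c(2)→7·(2−18)≡18=s; a(0)→7·(0−18)≡4=e; g(6)→7·(6−18)≡20=u; q(16)→7·(16−18)≡12=m (all mod 26).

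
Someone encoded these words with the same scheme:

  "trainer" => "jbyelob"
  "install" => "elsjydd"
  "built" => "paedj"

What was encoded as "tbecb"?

prior

t(19)→j(9) and r(17)→b(1) fit y≡17x+24 (mod 26); the inverse of 17 mod 26 is 23. This is an affine cipher: with a=0,…,z=25, each position x becomes (17x+24) mod 26.
Decoding tbecb: t(19)→23·(19−24)≡15=p; b(1)→23·(1−24)≡17=r; e(4)→23·(4−24)≡8=i; c(2)→23·(2−24)≡14=o; b(1)→23·(1−24)≡17=r (all mod 26).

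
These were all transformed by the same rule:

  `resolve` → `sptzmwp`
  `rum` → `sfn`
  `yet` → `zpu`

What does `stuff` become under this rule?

Vowels shift forward by 11 and consonants shift forward by 1.
For stuff: s(cons)+1=t, t(cons)+1=u, u(vowel)+11=f, f(cons)+1=g, f(cons)+1=g.

tufgg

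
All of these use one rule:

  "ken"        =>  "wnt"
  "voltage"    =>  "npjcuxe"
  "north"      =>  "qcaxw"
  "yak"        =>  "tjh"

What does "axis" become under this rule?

The output letters match the input read backwards, each shifted +9: ken reversed is nek. Read the word backwards and shift each letter +9.
For axis: reverse → sixa; then shift: s+9=b, i+9=r, x+9=g, a+9=j.

brgj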